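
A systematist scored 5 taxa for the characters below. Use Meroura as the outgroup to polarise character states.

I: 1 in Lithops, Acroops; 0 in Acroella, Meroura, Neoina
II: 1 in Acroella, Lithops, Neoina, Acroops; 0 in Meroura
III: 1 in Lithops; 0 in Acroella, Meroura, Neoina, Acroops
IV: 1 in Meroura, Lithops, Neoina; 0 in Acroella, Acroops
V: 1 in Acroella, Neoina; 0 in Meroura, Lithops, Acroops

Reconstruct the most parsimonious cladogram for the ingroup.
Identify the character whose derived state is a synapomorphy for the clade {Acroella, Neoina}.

Character polarity is set by the outgroup: the derived state is whichever differs from the outgroup's state, so for IV the derived state is '0', and for the remaining characters it is '1'.
Only Acroops and Lithops show the derived state '1' for I, supporting them as a clade.
All ingroup taxa share the derived state '1' for II; it defines the ingroup but does not resolve relationships within it.
III (derived state '1') is unique to Lithops (autapomorphy; uninformative for grouping).
IV (state '0') occurs in Acroella and Acroops but conflicts with the nesting implied by the other characters — most parsimoniously interpreted as homoplasy.
V (derived state '1') is shared by Acroella and Neoina — a synapomorphy uniting that clade.
Most parsimonious ingroup topology: ((Acroella,Neoina),(Acroops,Lithops)).
The clade {Acroella, Neoina} is supported by V: its derived state '1' occurs in exactly those taxa and in no other taxon (including the outgroup).

V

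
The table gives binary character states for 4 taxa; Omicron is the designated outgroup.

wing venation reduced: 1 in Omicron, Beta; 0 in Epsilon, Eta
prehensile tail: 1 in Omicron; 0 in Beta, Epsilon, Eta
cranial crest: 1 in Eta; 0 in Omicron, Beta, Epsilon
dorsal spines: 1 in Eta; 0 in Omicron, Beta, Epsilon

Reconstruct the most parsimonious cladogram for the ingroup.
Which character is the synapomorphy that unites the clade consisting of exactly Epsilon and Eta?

Character polarity is set by the outgroup: the derived state is whichever differs from the outgroup's state, so for wing venation reduced, prehensile tail the derived state is '0', and for the remaining characters it is '1'.
wing venation reduced (derived state '0') is shared by Epsilon and Eta — a synapomorphy uniting that clade.
All ingroup taxa share the derived state '0' for prehensile tail; it defines the ingroup but does not resolve relationships within it.
cranial crest: derived state '1' in Eta only — an autapomorphy, so it tells us nothing about relationships among taxa.
dorsal spines: derived state '1' in Eta only — an autapomorphy, so it tells us nothing about relationships among taxa.
Most parsimonious ingroup topology: (Beta,(Epsilon,Eta)).
The clade {Epsilon, Eta} is supported by wing venation reduced: its derived state '0' occurs in exactly those taxa and in no other taxon (including the outgroup).

wing venation reduced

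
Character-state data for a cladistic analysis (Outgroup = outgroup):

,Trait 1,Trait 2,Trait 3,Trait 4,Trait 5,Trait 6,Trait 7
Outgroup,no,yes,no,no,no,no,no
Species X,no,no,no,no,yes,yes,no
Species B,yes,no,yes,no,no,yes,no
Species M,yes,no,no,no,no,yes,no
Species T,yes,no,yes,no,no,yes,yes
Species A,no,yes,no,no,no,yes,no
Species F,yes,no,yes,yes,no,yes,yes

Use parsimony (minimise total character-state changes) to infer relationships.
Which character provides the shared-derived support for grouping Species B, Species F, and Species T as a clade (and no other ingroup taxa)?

Trait 3

Character polarity is set by the outgroup: the derived state is whichever differs from the outgroup's state, so for Trait 2 the derived state is 'no', and for the remaining characters it is 'yes'.
Trait 1 (derived state 'yes') is shared by Species B, Species F, Species M, and Species T — a synapomorphy uniting that clade.
Only Species B, Species F, Species M, Species T, and Species X show the derived state 'no' for Trait 2, supporting them as a clade.
Trait 3 (derived state 'yes') is shared by Species B, Species F, and Species T — a synapomorphy uniting that clade.
Trait 4: derived state 'yes' in Species F only — an autapomorphy, so it tells us nothing about relationships among taxa.
Trait 5 (derived state 'yes') is unique to Species X (autapomorphy; uninformative for grouping).
Trait 6 (derived state 'yes') is shared by all ingroup taxa — unites the whole ingroup.
Trait 7: derived state 'yes' in Species F and Species T only — synapomorphy for {Species F, Species T}.
Most parsimonious ingroup topology: ((Species X,((Species B,(Species T,Species F)),Species M)),Species A).
The clade {Species B, Species F, Species T} is supported by Trait 3: its derived state 'yes' occurs in exactly those taxa and in no other taxon (including the outgroup).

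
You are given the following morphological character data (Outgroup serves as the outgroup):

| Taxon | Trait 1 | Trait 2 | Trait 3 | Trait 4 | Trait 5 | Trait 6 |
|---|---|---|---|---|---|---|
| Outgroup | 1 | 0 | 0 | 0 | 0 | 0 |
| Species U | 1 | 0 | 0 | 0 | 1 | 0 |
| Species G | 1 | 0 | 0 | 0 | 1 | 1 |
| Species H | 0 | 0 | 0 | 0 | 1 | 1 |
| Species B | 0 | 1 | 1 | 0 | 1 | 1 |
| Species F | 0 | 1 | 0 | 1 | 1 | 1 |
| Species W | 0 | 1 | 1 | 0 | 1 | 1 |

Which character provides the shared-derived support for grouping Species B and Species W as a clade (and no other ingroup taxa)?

Trait 3

Character polarity is set by the outgroup: the derived state is whichever differs from the outgroup's state, so for Trait 1 the derived state is '0', and for the remaining characters it is '1'.
Trait 1: derived state '0' in Species B, Species F, Species H, and Species W only — synapomorphy for {Species B, Species F, Species H, Species W}.
Trait 2 (derived state '1') is shared by Species B, Species F, and Species W — a synapomorphy uniting that clade.
Trait 3 (derived state '1') is shared by Species B and Species W — a synapomorphy uniting that clade.
Trait 4 (derived state '1') is unique to Species F (autapomorphy; uninformative for grouping).
All ingroup taxa share the derived state '1' for Trait 5; it defines the ingroup but does not resolve relationships within it.
Trait 6 (derived state '1') is shared by Species B, Species F, Species G, Species H, and Species W — a synapomorphy uniting that clade.
Most parsimonious ingroup topology: (Species U,(Species G,(Species H,((Species B,Species W),Species F)))).
The clade {Species B, Species W} is supported by Trait 3: its derived state '1' occurs in exactly those taxa and in no other taxon (including the outgroup).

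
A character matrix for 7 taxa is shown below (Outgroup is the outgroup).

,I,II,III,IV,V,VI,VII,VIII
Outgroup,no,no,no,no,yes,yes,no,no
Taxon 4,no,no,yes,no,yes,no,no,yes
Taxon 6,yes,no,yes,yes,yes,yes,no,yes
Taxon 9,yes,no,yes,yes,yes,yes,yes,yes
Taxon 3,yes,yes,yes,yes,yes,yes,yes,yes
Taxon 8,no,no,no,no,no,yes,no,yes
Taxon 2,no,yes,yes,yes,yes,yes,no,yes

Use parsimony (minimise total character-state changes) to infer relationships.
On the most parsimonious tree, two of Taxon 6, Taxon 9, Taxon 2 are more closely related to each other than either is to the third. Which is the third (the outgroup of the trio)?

Taxon 2

Character polarity is set by the outgroup: the derived state is whichever differs from the outgroup's state, so for V, VI the derived state is 'no', and for the remaining characters it is 'yes'.
I: derived state 'yes' in Taxon 3, Taxon 6, and Taxon 9 only — synapomorphy for {Taxon 3, Taxon 6, Taxon 9}.
II (state 'yes') occurs in Taxon 2 and Taxon 3 but conflicts with the nesting implied by the other characters — most parsimoniously interpreted as homoplasy.
III (derived state 'yes') is shared by Taxon 2, Taxon 3, Taxon 4, Taxon 6, and Taxon 9 — a synapomorphy uniting that clade.
IV: derived state 'yes' in Taxon 2, Taxon 3, Taxon 6, and Taxon 9 only — synapomorphy for {Taxon 2, Taxon 3, Taxon 6, Taxon 9}.
V (derived state 'no') is unique to Taxon 8 (autapomorphy; uninformative for grouping).
VI (derived state 'no') is unique to Taxon 4 (autapomorphy; uninformative for grouping).
VII (derived state 'yes') is shared by Taxon 3 and Taxon 9 — a synapomorphy uniting that clade.
All ingroup taxa share the derived state 'yes' for VIII; it defines the ingroup but does not resolve relationships within it.
Most parsimonious ingroup topology: ((Taxon 4,((Taxon 6,(Taxon 9,Taxon 3)),Taxon 2)),Taxon 8).
Taxon 9 and Taxon 6 share a more recent common ancestor with each other than either does with Taxon 2, so Taxon 2 is the least closely related of the three.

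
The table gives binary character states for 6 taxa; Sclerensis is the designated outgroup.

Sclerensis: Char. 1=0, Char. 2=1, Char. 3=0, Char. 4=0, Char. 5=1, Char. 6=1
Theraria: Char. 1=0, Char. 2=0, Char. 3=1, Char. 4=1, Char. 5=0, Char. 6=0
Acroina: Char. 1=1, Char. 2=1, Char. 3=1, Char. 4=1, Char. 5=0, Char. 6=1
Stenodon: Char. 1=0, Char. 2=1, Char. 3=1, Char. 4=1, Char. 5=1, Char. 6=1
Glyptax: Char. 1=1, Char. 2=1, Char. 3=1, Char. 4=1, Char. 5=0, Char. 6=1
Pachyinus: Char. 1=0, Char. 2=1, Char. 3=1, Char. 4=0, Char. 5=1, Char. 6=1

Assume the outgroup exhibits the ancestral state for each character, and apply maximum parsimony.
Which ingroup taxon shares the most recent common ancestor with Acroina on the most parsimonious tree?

Glyptax

Character polarity is set by the outgroup: the derived state is whichever differs from the outgroup's state, so for Char. 2, Char. 5, Char. 6 the derived state is '0', and for the remaining characters it is '1'.
Only Acroina and Glyptax show the derived state '1' for Char. 1, supporting them as a clade.
Char. 2 (derived state '0') is unique to Theraria (autapomorphy; uninformative for grouping).
Char. 3 (derived state '1') is shared by all ingroup taxa — unites the whole ingroup.
Char. 4 (derived state '1') is shared by Acroina, Glyptax, Stenodon, and Theraria — a synapomorphy uniting that clade.
Only Acroina, Glyptax, and Theraria show the derived state '0' for Char. 5, supporting them as a clade.
Char. 6 (derived state '0') is unique to Theraria (autapomorphy; uninformative for grouping).
Most parsimonious ingroup topology: (((Theraria,(Acroina,Glyptax)),Stenodon),Pachyinus).
Acroina and Glyptax form a cherry on this tree, so they are sister taxa.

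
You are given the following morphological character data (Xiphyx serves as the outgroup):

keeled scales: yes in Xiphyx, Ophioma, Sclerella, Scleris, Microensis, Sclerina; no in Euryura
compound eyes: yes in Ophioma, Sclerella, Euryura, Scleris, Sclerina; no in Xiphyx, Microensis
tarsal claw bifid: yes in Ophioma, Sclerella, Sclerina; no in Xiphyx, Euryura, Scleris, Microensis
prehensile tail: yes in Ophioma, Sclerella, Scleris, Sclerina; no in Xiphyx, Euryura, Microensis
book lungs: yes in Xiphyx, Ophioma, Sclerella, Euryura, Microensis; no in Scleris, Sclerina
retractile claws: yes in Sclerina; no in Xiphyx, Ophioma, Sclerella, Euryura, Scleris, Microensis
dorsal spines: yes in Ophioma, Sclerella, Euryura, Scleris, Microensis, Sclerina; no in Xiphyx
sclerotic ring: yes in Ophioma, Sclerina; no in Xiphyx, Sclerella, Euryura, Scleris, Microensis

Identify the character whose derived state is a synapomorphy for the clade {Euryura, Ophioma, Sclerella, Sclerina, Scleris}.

compound eyes

Character polarity is set by the outgroup: the derived state is whichever differs from the outgroup's state, so for keeled scales, book lungs the derived state is 'no', and for the remaining characters it is 'yes'.
keeled scales (derived state 'no') is unique to Euryura (autapomorphy; uninformative for grouping).
compound eyes (derived state 'yes') is shared by Euryura, Ophioma, Sclerella, Sclerina, and Scleris — a synapomorphy uniting that clade.
tarsal claw bifid: derived state 'yes' in Ophioma, Sclerella, and Sclerina only — synapomorphy for {Ophioma, Sclerella, Sclerina}.
prehensile tail (derived state 'yes') is shared by Ophioma, Sclerella, Sclerina, and Scleris — a synapomorphy uniting that clade.
book lungs (state 'no') occurs in Sclerina and Scleris but conflicts with the nesting implied by the other characters — most parsimoniously interpreted as homoplasy.
retractile claws (derived state 'yes') is unique to Sclerina (autapomorphy; uninformative for grouping).
dorsal spines (derived state 'yes') is shared by all ingroup taxa — unites the whole ingroup.
Only Ophioma and Sclerina show the derived state 'yes' for sclerotic ring, supporting them as a clade.
Most parsimonious ingroup topology: (((((Ophioma,Sclerina),Sclerella),Scleris),Euryura),Microensis).
The clade {Euryura, Ophioma, Sclerella, Sclerina, Scleris} is supported by compound eyes: its derived state 'yes' occurs in exactly those taxa and in no other taxon (including the outgroup).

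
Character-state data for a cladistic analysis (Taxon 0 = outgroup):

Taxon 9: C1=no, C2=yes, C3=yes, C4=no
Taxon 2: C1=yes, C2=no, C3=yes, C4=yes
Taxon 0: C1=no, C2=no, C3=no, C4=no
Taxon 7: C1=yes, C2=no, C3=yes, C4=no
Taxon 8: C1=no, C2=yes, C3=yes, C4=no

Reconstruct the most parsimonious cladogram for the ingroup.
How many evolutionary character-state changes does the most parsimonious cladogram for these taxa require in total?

The outgroup has state 'no' for every character, so 'yes' is the derived state throughout.
C1: derived state 'yes' in Taxon 2 and Taxon 7 only — synapomorphy for {Taxon 2, Taxon 7}.
C2: derived state 'yes' in Taxon 8 and Taxon 9 only — synapomorphy for {Taxon 8, Taxon 9}.
C3 (derived state 'yes') is shared by all ingroup taxa — unites the whole ingroup.
C4 (derived state 'yes') is unique to Taxon 2 (autapomorphy; uninformative for grouping).
Most parsimonious ingroup topology: ((Taxon 2,Taxon 7),(Taxon 8,Taxon 9)).
Changes per character on this tree: C1: 1; C2: 1; C3: 1; C4: 1.
Total = 4.

4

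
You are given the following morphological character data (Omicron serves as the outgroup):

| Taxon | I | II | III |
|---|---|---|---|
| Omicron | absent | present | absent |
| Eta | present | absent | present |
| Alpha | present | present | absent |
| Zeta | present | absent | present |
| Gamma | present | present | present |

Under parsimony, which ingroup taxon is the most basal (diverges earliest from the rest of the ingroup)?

Character polarity is set by the outgroup: the derived state is whichever differs from the outgroup's state, so for II the derived state is 'absent', and for the remaining characters it is 'present'.
All ingroup taxa share the derived state 'present' for I; it defines the ingroup but does not resolve relationships within it.
II: derived state 'absent' in Eta and Zeta only — synapomorphy for {Eta, Zeta}.
III: derived state 'present' in Eta, Gamma, and Zeta only — synapomorphy for {Eta, Gamma, Zeta}.
Most parsimonious ingroup topology: (((Eta,Zeta),Gamma),Alpha).
Alpha is sister to the clade containing all other ingroup taxa, so it is the earliest-diverging (most basal) ingroup lineage.

Alpha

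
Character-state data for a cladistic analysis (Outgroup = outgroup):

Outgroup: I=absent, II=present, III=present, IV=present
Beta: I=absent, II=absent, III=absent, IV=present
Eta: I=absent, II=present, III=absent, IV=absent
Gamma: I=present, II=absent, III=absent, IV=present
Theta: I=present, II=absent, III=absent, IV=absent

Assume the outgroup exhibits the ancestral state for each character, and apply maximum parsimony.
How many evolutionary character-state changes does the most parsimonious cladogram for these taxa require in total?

5

Character polarity is set by the outgroup: the derived state is whichever differs from the outgroup's state, so for II, III, IV the derived state is 'absent', and for the remaining characters it is 'present'.
Only Gamma and Theta show the derived state 'present' for I, supporting them as a clade.
II (derived state 'absent') is shared by Beta, Gamma, and Theta — a synapomorphy uniting that clade.
III (derived state 'absent') is shared by all ingroup taxa — unites the whole ingroup.
IV (state 'absent') occurs in Eta and Theta but conflicts with the nesting implied by the other characters — most parsimoniously interpreted as homoplasy.
Most parsimonious ingroup topology: ((Beta,(Gamma,Theta)),Eta).
Changes per character on this tree: I: 1; II: 1; III: 1; IV: 2.
Total = 5.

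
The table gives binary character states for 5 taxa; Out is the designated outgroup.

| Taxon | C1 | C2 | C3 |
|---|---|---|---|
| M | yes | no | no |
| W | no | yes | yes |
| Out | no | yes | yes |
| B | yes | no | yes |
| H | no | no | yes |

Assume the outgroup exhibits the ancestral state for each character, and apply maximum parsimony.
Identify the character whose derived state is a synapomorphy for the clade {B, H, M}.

Character polarity is set by the outgroup: the derived state is whichever differs from the outgroup's state, so for C2, C3 the derived state is 'no', and for the remaining characters it is 'yes'.
Only B and M show the derived state 'yes' for C1, supporting them as a clade.
C2 (derived state 'no') is shared by B, H, and M — a synapomorphy uniting that clade.
C3 (derived state 'no') is unique to M (autapomorphy; uninformative for grouping).
Most parsimonious ingroup topology: (((M,B),H),W).
The clade {B, H, M} is supported by C2: its derived state 'no' occurs in exactly those taxa and in no other taxon (including the outgroup).

C2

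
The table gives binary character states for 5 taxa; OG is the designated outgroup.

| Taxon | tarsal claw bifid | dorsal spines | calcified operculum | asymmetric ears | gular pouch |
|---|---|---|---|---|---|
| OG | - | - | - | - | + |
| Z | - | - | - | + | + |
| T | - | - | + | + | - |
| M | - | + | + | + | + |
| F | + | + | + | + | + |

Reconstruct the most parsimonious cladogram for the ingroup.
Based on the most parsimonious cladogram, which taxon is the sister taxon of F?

M

Character polarity is set by the outgroup: the derived state is whichever differs from the outgroup's state, so for gular pouch the derived state is '-', and for the remaining characters it is '+'.
tarsal claw bifid: derived state '+' in F only — an autapomorphy, so it tells us nothing about relationships among taxa.
Only F and M show the derived state '+' for dorsal spines, supporting them as a clade.
calcified operculum (derived state '+') is shared by F, M, and T — a synapomorphy uniting that clade.
All ingroup taxa share the derived state '+' for asymmetric ears; it defines the ingroup but does not resolve relationships within it.
gular pouch: derived state '-' in T only — an autapomorphy, so it tells us nothing about relationships among taxa.
Most parsimonious ingroup topology: (Z,(T,(M,F))).
F and M form a cherry on this tree, so they are sister taxa.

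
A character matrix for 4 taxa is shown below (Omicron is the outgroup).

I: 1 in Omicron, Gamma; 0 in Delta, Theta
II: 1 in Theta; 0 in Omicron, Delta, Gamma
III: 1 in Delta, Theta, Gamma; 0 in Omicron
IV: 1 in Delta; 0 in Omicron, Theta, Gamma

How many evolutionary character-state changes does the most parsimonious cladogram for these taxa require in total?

Character polarity is set by the outgroup: the derived state is whichever differs from the outgroup's state, so for I the derived state is '0', and for the remaining characters it is '1'.
Only Delta and Theta show the derived state '0' for I, supporting them as a clade.
II (derived state '1') is unique to Theta (autapomorphy; uninformative for grouping).
III (derived state '1') is shared by all ingroup taxa — unites the whole ingroup.
IV: derived state '1' in Delta only — an autapomorphy, so it tells us nothing about relationships among taxa.
Most parsimonious ingroup topology: ((Delta,Theta),Gamma).
Changes per character on this tree: I: 1; II: 1; III: 1; IV: 1.
Total = 4.

4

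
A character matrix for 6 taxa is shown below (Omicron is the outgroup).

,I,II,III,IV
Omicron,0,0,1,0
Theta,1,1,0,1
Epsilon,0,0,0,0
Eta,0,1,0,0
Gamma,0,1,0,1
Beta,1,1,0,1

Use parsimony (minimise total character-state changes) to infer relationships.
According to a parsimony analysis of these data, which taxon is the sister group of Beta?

Theta

Character polarity is set by the outgroup: the derived state is whichever differs from the outgroup's state, so for III the derived state is '0', and for the remaining characters it is '1'.
Only Beta and Theta show the derived state '1' for I, supporting them as a clade.
Only Beta, Eta, Gamma, and Theta show the derived state '1' for II, supporting them as a clade.
All ingroup taxa share the derived state '0' for III; it defines the ingroup but does not resolve relationships within it.
IV (derived state '1') is shared by Beta, Gamma, and Theta — a synapomorphy uniting that clade.
Most parsimonious ingroup topology: ((((Theta,Beta),Gamma),Eta),Epsilon).
Beta and Theta form a cherry on this tree, so they are sister taxa.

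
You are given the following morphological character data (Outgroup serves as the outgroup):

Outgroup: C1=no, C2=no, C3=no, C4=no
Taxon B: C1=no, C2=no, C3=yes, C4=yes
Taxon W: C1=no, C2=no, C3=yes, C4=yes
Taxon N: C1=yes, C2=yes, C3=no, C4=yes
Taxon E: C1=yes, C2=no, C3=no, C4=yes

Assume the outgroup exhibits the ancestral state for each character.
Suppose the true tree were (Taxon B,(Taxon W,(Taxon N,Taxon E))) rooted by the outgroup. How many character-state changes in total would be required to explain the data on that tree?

5

Map each character onto (Taxon B,(Taxon W,(Taxon N,Taxon E))) (rooted by Outgroup) and count the minimum state changes it requires (Fitch parsimony):
C1: 1; C2: 1; C3: 2; C4: 1.
Total tree length = 5.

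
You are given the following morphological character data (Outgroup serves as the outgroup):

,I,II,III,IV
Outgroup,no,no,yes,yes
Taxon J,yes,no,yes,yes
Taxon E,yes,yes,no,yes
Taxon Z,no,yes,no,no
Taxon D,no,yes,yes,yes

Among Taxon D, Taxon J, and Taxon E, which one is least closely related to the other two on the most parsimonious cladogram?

Character polarity is set by the outgroup: the derived state is whichever differs from the outgroup's state, so for III, IV the derived state is 'no', and for the remaining characters it is 'yes'.
I (state 'yes') occurs in Taxon E and Taxon J but conflicts with the nesting implied by the other characters — most parsimoniously interpreted as homoplasy.
II: derived state 'yes' in Taxon D, Taxon E, and Taxon Z only — synapomorphy for {Taxon D, Taxon E, Taxon Z}.
III: derived state 'no' in Taxon E and Taxon Z only — synapomorphy for {Taxon E, Taxon Z}.
IV: derived state 'no' in Taxon Z only — an autapomorphy, so it tells us nothing about relationships among taxa.
Most parsimonious ingroup topology: (Taxon J,((Taxon E,Taxon Z),Taxon D)).
Taxon E and Taxon D share a more recent common ancestor with each other than either does with Taxon J, so Taxon J is the least closely related of the three.

Taxon J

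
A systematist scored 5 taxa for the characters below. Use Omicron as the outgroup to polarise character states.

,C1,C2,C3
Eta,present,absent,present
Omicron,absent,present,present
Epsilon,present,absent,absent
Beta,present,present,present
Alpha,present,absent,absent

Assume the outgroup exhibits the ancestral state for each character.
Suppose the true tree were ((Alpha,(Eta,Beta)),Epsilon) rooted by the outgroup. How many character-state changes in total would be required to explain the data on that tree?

5

Map each character onto ((Alpha,(Eta,Beta)),Epsilon) (rooted by Omicron) and count the minimum state changes it requires (Fitch parsimony):
C1: 1; C2: 2; C3: 2.
Total tree length = 5.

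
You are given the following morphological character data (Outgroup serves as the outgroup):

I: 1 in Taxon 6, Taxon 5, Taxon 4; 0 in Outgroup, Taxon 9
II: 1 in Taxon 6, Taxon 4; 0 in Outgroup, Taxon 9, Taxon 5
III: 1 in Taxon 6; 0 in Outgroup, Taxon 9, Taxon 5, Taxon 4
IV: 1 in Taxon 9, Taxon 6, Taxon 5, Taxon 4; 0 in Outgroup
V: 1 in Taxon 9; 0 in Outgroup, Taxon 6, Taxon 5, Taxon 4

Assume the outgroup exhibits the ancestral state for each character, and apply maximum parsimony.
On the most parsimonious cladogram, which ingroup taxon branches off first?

Taxon 9

The outgroup has state '0' for every character, so '1' is the derived state throughout.
I: derived state '1' in Taxon 4, Taxon 5, and Taxon 6 only — synapomorphy for {Taxon 4, Taxon 5, Taxon 6}.
II (derived state '1') is shared by Taxon 4 and Taxon 6 — a synapomorphy uniting that clade.
III: derived state '1' in Taxon 6 only — an autapomorphy, so it tells us nothing about relationships among taxa.
All ingroup taxa share the derived state '1' for IV; it defines the ingroup but does not resolve relationships within it.
V (derived state '1') is unique to Taxon 9 (autapomorphy; uninformative for grouping).
Most parsimonious ingroup topology: (Taxon 9,((Taxon 6,Taxon 4),Taxon 5)).
Taxon 9 is sister to the clade containing all other ingroup taxa, so it is the earliest-diverging (most basal) ingroup lineage.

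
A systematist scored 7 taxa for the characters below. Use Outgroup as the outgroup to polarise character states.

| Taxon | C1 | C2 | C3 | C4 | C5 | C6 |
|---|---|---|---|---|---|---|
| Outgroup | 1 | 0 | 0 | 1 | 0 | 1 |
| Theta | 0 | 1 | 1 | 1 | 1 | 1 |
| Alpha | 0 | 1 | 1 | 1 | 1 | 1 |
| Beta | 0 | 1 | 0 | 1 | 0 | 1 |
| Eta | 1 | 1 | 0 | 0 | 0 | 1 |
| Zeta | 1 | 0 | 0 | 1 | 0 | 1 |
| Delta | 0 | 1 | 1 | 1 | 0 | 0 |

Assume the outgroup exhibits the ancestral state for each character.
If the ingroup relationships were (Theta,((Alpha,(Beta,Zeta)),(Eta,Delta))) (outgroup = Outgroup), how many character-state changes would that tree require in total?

12

Map each character onto (Theta,((Alpha,(Beta,Zeta)),(Eta,Delta))) (rooted by Outgroup) and count the minimum state changes it requires (Fitch parsimony):
C1: 3; C2: 2; C3: 3; C4: 1; C5: 2; C6: 1.
Total tree length = 12.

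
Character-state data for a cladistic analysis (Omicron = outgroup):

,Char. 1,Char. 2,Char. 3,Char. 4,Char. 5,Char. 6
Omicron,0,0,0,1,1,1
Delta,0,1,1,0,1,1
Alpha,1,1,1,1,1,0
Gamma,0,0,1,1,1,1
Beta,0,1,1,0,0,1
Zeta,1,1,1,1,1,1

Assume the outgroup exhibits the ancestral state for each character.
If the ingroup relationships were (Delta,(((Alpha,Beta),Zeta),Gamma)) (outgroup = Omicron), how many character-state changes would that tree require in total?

Map each character onto (Delta,(((Alpha,Beta),Zeta),Gamma)) (rooted by Omicron) and count the minimum state changes it requires (Fitch parsimony):
Char. 1: 2; Char. 2: 2; Char. 3: 1; Char. 4: 2; Char. 5: 1; Char. 6: 1.
Total tree length = 9.

9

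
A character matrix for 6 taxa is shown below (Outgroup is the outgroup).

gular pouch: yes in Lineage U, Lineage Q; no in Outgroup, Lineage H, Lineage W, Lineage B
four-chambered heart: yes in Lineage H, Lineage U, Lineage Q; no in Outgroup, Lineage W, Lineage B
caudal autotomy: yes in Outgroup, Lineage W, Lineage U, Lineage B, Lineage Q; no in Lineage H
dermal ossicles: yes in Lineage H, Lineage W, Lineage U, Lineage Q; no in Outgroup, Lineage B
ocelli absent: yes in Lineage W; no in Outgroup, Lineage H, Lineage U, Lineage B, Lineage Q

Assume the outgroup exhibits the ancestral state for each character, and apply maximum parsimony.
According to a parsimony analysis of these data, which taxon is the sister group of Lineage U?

Lineage Q

Character polarity is set by the outgroup: the derived state is whichever differs from the outgroup's state, so for caudal autotomy the derived state is 'no', and for the remaining characters it is 'yes'.
gular pouch (derived state 'yes') is shared by Lineage Q and Lineage U — a synapomorphy uniting that clade.
Only Lineage H, Lineage Q, and Lineage U show the derived state 'yes' for four-chambered heart, supporting them as a clade.
caudal autotomy (derived state 'no') is unique to Lineage H (autapomorphy; uninformative for grouping).
Only Lineage H, Lineage Q, Lineage U, and Lineage W show the derived state 'yes' for dermal ossicles, supporting them as a clade.
ocelli absent: derived state 'yes' in Lineage W only — an autapomorphy, so it tells us nothing about relationships among taxa.
Most parsimonious ingroup topology: (((Lineage H,(Lineage U,Lineage Q)),Lineage W),Lineage B).
Lineage U and Lineage Q form a cherry on this tree, so they are sister taxa.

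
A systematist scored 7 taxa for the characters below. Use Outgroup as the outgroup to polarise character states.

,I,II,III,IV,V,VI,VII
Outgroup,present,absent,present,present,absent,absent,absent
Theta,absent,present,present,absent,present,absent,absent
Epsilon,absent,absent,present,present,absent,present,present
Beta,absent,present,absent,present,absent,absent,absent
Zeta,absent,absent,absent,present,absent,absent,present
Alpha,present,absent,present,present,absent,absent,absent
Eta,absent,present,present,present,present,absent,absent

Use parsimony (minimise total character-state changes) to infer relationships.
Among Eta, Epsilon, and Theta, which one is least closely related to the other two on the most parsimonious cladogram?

Epsilon

Character polarity is set by the outgroup: the derived state is whichever differs from the outgroup's state, so for I, III, IV the derived state is 'absent', and for the remaining characters it is 'present'.
I (derived state 'absent') is shared by Beta, Epsilon, Eta, Theta, and Zeta — a synapomorphy uniting that clade.
Only Beta, Eta, and Theta show the derived state 'present' for II, supporting them as a clade.
III (state 'absent') occurs in Beta and Zeta but conflicts with the nesting implied by the other characters — most parsimoniously interpreted as homoplasy.
IV (derived state 'absent') is unique to Theta (autapomorphy; uninformative for grouping).
Only Eta and Theta show the derived state 'present' for V, supporting them as a clade.
VI: derived state 'present' in Epsilon only — an autapomorphy, so it tells us nothing about relationships among taxa.
VII (derived state 'present') is shared by Epsilon and Zeta — a synapomorphy uniting that clade.
Most parsimonious ingroup topology: ((((Theta,Eta),Beta),(Epsilon,Zeta)),Alpha).
Eta and Theta share a more recent common ancestor with each other than either does with Epsilon, so Epsilon is the least closely related of the three.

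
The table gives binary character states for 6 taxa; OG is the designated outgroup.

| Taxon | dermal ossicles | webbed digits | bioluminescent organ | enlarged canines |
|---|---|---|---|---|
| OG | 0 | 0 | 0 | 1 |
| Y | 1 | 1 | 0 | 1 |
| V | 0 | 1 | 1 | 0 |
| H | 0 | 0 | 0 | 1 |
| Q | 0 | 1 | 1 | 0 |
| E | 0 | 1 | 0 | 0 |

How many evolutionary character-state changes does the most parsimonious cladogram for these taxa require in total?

Character polarity is set by the outgroup: the derived state is whichever differs from the outgroup's state, so for enlarged canines the derived state is '0', and for the remaining characters it is '1'.
dermal ossicles (derived state '1') is unique to Y (autapomorphy; uninformative for grouping).
Only E, Q, V, and Y show the derived state '1' for webbed digits, supporting them as a clade.
bioluminescent organ (derived state '1') is shared by Q and V — a synapomorphy uniting that clade.
enlarged canines: derived state '0' in E, Q, and V only — synapomorphy for {E, Q, V}.
Most parsimonious ingroup topology: ((Y,((V,Q),E)),H).
Changes per character on this tree: dermal ossicles: 1; webbed digits: 1; bioluminescent organ: 1; enlarged canines: 1.
Total = 4.

4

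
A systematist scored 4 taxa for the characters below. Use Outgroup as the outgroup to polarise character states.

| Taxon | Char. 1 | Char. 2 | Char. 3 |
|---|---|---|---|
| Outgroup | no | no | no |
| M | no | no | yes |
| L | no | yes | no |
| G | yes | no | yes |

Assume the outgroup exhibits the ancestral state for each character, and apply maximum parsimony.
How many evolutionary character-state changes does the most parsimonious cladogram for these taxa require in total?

3

The outgroup has state 'no' for every character, so 'yes' is the derived state throughout.
Char. 1 (derived state 'yes') is unique to G (autapomorphy; uninformative for grouping).
Char. 2: derived state 'yes' in L only — an autapomorphy, so it tells us nothing about relationships among taxa.
Char. 3 (derived state 'yes') is shared by G and M — a synapomorphy uniting that clade.
Most parsimonious ingroup topology: ((M,G),L).
Changes per character on this tree: Char. 1: 1; Char. 2: 1; Char. 3: 1.
Total = 3.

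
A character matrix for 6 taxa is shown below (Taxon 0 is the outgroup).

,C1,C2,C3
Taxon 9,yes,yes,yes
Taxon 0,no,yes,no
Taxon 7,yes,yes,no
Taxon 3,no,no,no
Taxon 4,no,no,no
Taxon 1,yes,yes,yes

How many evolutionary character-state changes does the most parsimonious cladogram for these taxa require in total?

3

Character polarity is set by the outgroup: the derived state is whichever differs from the outgroup's state, so for C2 the derived state is 'no', and for the remaining characters it is 'yes'.
C1: derived state 'yes' in Taxon 1, Taxon 7, and Taxon 9 only — synapomorphy for {Taxon 1, Taxon 7, Taxon 9}.
C2: derived state 'no' in Taxon 3 and Taxon 4 only — synapomorphy for {Taxon 3, Taxon 4}.
C3 (derived state 'yes') is shared by Taxon 1 and Taxon 9 — a synapomorphy uniting that clade.
Most parsimonious ingroup topology: ((Taxon 7,(Taxon 1,Taxon 9)),(Taxon 3,Taxon 4)).
Changes per character on this tree: C1: 1; C2: 1; C3: 1.
Total = 3.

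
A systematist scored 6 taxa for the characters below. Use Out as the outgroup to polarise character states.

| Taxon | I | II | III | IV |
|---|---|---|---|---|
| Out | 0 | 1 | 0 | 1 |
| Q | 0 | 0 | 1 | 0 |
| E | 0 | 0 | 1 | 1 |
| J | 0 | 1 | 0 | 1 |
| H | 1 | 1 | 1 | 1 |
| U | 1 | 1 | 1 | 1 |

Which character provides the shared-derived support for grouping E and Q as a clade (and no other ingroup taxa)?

II

Character polarity is set by the outgroup: the derived state is whichever differs from the outgroup's state, so for II, IV the derived state is '0', and for the remaining characters it is '1'.
I: derived state '1' in H and U only — synapomorphy for {H, U}.
II: derived state '0' in E and Q only — synapomorphy for {E, Q}.
III (derived state '1') is shared by E, H, Q, and U — a synapomorphy uniting that clade.
IV: derived state '0' in Q only — an autapomorphy, so it tells us nothing about relationships among taxa.
Most parsimonious ingroup topology: (((Q,E),(H,U)),J).
The clade {E, Q} is supported by II: its derived state '0' occurs in exactly those taxa and in no other taxon (including the outgroup).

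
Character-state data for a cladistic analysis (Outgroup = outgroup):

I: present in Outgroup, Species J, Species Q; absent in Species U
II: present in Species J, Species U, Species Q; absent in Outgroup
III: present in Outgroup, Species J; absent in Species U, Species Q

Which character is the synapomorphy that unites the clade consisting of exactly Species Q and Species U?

III

Character polarity is set by the outgroup: the derived state is whichever differs from the outgroup's state, so for I, III the derived state is 'absent', and for the remaining characters it is 'present'.
I (derived state 'absent') is unique to Species U (autapomorphy; uninformative for grouping).
All ingroup taxa share the derived state 'present' for II; it defines the ingroup but does not resolve relationships within it.
III (derived state 'absent') is shared by Species Q and Species U — a synapomorphy uniting that clade.
Most parsimonious ingroup topology: (Species J,(Species U,Species Q)).
The clade {Species Q, Species U} is supported by III: its derived state 'absent' occurs in exactly those taxa and in no other taxon (including the outgroup).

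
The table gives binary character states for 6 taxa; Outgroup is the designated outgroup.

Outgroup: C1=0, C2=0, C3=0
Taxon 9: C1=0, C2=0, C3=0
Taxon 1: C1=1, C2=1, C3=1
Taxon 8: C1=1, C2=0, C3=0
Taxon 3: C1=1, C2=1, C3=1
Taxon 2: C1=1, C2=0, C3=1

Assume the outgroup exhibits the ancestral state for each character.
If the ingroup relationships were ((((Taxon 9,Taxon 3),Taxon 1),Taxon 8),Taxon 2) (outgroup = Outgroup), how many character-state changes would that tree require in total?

Map each character onto ((((Taxon 9,Taxon 3),Taxon 1),Taxon 8),Taxon 2) (rooted by Outgroup) and count the minimum state changes it requires (Fitch parsimony):
C1: 2; C2: 2; C3: 3.
Total tree length = 7.

7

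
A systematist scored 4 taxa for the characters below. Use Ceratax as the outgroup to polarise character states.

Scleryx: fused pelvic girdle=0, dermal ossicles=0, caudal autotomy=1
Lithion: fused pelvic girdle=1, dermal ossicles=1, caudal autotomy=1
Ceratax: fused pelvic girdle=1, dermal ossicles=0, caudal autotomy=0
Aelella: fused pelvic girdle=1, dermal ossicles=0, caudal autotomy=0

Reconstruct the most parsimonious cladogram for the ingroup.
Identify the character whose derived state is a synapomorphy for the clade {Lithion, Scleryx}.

Character polarity is set by the outgroup: the derived state is whichever differs from the outgroup's state, so for fused pelvic girdle the derived state is '0', and for the remaining characters it is '1'.
fused pelvic girdle (derived state '0') is unique to Scleryx (autapomorphy; uninformative for grouping).
dermal ossicles (derived state '1') is unique to Lithion (autapomorphy; uninformative for grouping).
Only Lithion and Scleryx show the derived state '1' for caudal autotomy, supporting them as a clade.
Most parsimonious ingroup topology: ((Scleryx,Lithion),Aelella).
The clade {Lithion, Scleryx} is supported by caudal autotomy: its derived state '1' occurs in exactly those taxa and in no other taxon (including the outgroup).

caudal autotomy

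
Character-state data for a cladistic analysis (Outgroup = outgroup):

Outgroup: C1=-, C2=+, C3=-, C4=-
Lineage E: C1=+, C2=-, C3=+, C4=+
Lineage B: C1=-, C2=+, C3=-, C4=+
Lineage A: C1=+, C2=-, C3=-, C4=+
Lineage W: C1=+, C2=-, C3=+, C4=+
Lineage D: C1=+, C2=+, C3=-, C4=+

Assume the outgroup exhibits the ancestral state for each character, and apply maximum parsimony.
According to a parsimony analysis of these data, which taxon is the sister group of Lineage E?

Lineage W

Character polarity is set by the outgroup: the derived state is whichever differs from the outgroup's state, so for C2 the derived state is '-', and for the remaining characters it is '+'.
Only Lineage A, Lineage D, Lineage E, and Lineage W show the derived state '+' for C1, supporting them as a clade.
C2 (derived state '-') is shared by Lineage A, Lineage E, and Lineage W — a synapomorphy uniting that clade.
C3: derived state '+' in Lineage E and Lineage W only — synapomorphy for {Lineage E, Lineage W}.
C4 (derived state '+') is shared by all ingroup taxa — unites the whole ingroup.
Most parsimonious ingroup topology: ((((Lineage E,Lineage W),Lineage A),Lineage D),Lineage B).
Lineage E and Lineage W form a cherry on this tree, so they are sister taxa.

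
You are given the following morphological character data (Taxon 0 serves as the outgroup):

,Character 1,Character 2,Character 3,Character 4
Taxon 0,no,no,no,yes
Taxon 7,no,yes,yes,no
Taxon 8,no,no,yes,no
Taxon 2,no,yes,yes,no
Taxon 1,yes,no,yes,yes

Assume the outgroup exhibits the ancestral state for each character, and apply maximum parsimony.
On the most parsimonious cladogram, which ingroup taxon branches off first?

Character polarity is set by the outgroup: the derived state is whichever differs from the outgroup's state, so for Character 4 the derived state is 'no', and for the remaining characters it is 'yes'.
Character 1 (derived state 'yes') is unique to Taxon 1 (autapomorphy; uninformative for grouping).
Only Taxon 2 and Taxon 7 show the derived state 'yes' for Character 2, supporting them as a clade.
Character 3 (derived state 'yes') is shared by all ingroup taxa — unites the whole ingroup.
Character 4: derived state 'no' in Taxon 2, Taxon 7, and Taxon 8 only — synapomorphy for {Taxon 2, Taxon 7, Taxon 8}.
Most parsimonious ingroup topology: (((Taxon 7,Taxon 2),Taxon 8),Taxon 1).
Taxon 1 is sister to the clade containing all other ingroup taxa, so it is the earliest-diverging (most basal) ingroup lineage.

Taxon 1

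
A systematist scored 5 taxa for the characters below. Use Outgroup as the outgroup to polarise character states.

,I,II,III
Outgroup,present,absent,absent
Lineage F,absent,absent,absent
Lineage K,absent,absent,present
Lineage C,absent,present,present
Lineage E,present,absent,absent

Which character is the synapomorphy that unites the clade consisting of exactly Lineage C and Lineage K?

III

Character polarity is set by the outgroup: the derived state is whichever differs from the outgroup's state, so for I the derived state is 'absent', and for the remaining characters it is 'present'.
I: derived state 'absent' in Lineage C, Lineage F, and Lineage K only — synapomorphy for {Lineage C, Lineage F, Lineage K}.
II (derived state 'present') is unique to Lineage C (autapomorphy; uninformative for grouping).
III (derived state 'present') is shared by Lineage C and Lineage K — a synapomorphy uniting that clade.
Most parsimonious ingroup topology: ((Lineage F,(Lineage K,Lineage C)),Lineage E).
The clade {Lineage C, Lineage K} is supported by III: its derived state 'present' occurs in exactly those taxa and in no other taxon (including the outgroup).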